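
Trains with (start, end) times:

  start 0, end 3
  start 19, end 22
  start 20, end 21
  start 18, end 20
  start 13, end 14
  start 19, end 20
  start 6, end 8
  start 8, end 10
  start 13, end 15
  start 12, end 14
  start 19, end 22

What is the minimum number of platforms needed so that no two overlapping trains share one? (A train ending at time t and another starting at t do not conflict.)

Events (time:±→running): 0:+→1 3:-→0 6:+→1 8:-→0 8:+→1 10:-→0 12:+→1 13:+→2 13:+→3 14:-→2 14:-→1 15:-→0 18:+→1 19:+→2 19:+→3 19:+→4 … peak 4.

4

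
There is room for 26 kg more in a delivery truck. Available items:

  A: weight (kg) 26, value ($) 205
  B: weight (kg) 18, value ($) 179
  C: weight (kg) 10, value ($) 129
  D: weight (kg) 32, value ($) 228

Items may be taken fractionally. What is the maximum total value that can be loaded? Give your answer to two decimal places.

Sort by value per unit weight and fill in that order.
Ratios (sorted): C 12.90, B 9.94, A 7.88, D 7.12
take C (10 @ 129); take 16/18 of B → 159.11. Capacity used 26/26.
Total value = 288.11

288.11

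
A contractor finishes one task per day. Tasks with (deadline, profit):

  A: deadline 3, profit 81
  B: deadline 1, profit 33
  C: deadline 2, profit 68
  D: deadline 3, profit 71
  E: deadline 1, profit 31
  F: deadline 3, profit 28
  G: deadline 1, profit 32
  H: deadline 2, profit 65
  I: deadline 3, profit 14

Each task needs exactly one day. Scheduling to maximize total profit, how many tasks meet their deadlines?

3

Sort by profit descending; place each in the latest free slot ≤ its deadline.
By profit: A(d3,81), D(d3,71), C(d2,68), H(d2,65), B(d1,33), G(d1,32), E(d1,31), F(d3,28), I(d3,14)
A→slot 3; D→slot 2; C→slot 1; H skipped; B skipped; G skipped; E skipped; F skipped; I skipped.
3 of 9 scheduled.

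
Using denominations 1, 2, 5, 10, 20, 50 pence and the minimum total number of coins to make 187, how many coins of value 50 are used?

Greedy: take as many of the largest coin as possible, then repeat with the remainder.
187 − 3×50→37 − 1×20→17 − 1×10→7 − 1×5→2 − 1×2→0
Count of 50: 3

3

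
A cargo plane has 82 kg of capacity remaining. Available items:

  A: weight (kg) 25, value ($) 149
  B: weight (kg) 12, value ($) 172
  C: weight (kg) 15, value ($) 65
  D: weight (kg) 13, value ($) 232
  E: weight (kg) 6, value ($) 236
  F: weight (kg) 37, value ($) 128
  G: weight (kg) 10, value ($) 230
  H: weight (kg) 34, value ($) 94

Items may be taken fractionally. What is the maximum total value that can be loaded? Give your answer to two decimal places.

1087.46

Sort by value per unit weight and fill in that order.
Ratios (sorted): E 39.33, G 23.00, D 17.85, B 14.33, A 5.96, C 4.33, F 3.46, H 2.76
take E (6 @ 236); take G (10 @ 230); take D (13 @ 232); take B (12 @ 172); take A (25 @ 149); take C (15 @ 65); take 1/37 of F → 3.46. Capacity used 82/82.
Total value = 1087.46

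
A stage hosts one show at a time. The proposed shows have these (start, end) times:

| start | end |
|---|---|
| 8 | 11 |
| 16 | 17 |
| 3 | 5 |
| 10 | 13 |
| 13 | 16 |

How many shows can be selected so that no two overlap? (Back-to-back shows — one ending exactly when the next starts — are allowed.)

4

Sorted by end: (3,5)  (8,11)  (10,13)  (13,16)  (16,17)
take (3,5); take (8,11); take (13,16); take (16,17).
Selected 4 shows.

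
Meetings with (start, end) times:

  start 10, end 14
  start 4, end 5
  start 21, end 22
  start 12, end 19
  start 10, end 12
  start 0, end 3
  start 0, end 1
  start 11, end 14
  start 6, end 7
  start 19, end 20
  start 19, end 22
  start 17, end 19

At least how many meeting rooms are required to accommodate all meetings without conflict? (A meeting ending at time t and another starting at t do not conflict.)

3

Count concurrent intervals with a sweep; the peak is the room count.
Events (time:±→running): 0:+→1 0:+→2 1:-→1 3:-→0 4:+→1 5:-→0 6:+→1 7:-→0 10:+→1 10:+→2 11:+→3 … peak 3.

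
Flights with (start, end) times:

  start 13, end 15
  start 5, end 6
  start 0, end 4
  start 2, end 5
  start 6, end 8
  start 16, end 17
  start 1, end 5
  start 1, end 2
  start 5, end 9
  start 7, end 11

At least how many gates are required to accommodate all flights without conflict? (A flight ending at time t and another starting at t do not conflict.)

starts: [0, 1, 1, 2, 5, 5, 6, 7, 13, 16]
ends:   [2, 4, 5, 5, 6, 8, 9, 11, 15, 17]
s0→1 s1→2 s1→3  — peak 3.

3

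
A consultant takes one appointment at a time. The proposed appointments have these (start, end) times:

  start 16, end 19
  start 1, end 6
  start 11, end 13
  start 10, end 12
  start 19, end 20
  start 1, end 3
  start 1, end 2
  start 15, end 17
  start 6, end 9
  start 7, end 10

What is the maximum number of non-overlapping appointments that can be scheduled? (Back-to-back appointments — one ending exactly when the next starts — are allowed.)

5

Sort by end time and greedily take each interval whose start is ≥ the last chosen end.
By end time: (1,2), (1,3), (1,6), (6,9), (7,10), (10,12), (11,13), (15,17), (16,19), (19,20).
Pick (1,2); next start ≥ 2 → (6,9); next start ≥ 9 → (10,12); next start ≥ 12 → (15,17); next start ≥ 17 → (19,20).
Selected 5 appointments.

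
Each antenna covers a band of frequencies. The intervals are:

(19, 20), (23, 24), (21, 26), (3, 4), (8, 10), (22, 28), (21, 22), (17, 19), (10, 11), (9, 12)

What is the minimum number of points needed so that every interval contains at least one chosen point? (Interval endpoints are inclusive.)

Sorted: [3,4] [8,10] [10,11] [9,12] [17,19] [19,20] [21,22] [23,24] [21,26] [22,28]
{[3,4]} hit by 4; {[8,10],[10,11],[9,12]} hit by 10; {[17,19],[19,20]} hit by 19; {[21,22]} hit by 22; {[23,24],[21,26],[22,28]} hit by 24.
Points: 4, 10, 19, 22, 24 (5 total).

5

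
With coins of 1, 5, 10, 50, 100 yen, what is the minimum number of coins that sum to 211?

4

Use the largest denomination that fits, subtract, and repeat.
211 − 2×100→11 − 1×10→1 − 1×1→0
Total coins = 2 + 1 + 1 = 4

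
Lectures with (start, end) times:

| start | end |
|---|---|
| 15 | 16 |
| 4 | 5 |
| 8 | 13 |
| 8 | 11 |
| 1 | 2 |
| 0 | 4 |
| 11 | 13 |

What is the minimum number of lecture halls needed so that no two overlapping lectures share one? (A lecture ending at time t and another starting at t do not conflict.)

2

Count concurrent intervals with a sweep; the peak is the room count.
Events (time:±→running): 0:+→1 1:+→2 … peak 2.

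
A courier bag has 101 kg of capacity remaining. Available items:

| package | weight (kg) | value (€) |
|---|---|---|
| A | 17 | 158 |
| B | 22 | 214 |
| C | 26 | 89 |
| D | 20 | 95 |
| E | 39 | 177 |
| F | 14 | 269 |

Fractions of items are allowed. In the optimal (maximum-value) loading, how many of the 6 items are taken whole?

4

Order: F (269/14=19.21) > B (214/22=9.73) > A (158/17=9.29) > D (95/20=4.75) > E (177/39=4.54) > C (89/26=3.42)
Fill: take F (14 @ 269) → take B (22 @ 214) → take A (17 @ 158) → take D (20 @ 95) → take 28/39 of E → 127.08; 101/101 used.
4 item(s) taken whole; one partial (take 28/39 of E).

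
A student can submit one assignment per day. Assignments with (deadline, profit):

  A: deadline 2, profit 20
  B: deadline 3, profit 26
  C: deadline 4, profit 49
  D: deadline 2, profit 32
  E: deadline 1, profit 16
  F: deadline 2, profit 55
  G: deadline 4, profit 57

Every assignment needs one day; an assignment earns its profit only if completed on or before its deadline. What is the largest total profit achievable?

Sort by profit descending; place each in the latest free slot ≤ its deadline.
By profit: G(d4,57), F(d2,55), C(d4,49), D(d2,32), B(d3,26), A(d2,20), E(d1,16)
G→slot 4; F→slot 2; C→slot 3; D→slot 1; B skipped; A skipped; E skipped.
Profit = 32 + 55 + 49 + 57 = 193

193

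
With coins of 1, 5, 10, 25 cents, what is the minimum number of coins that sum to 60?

Greedy: take as many of the largest coin as possible, then repeat with the remainder.
60 = 2×25 + 1×10
Total coins = 2 + 1 = 3

3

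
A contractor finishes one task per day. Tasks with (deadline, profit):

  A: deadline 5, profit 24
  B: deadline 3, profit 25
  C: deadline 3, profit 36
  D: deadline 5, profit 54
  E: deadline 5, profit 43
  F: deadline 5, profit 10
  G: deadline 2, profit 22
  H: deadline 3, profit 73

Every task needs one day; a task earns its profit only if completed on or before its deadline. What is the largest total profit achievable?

231

Sort by profit descending; place each in the latest free slot ≤ its deadline.
Profit order: H=73 D=54 E=43 C=36 B=25 A=24 G=22 F=10
Assign: H→slot 3, D→slot 5, E→slot 4, C→slot 2, B→slot 1, A skipped, G skipped, F skipped.
Slots: [1:B] [2:C] [3:H] [4:E] [5:D]
Profit = 25 + 36 + 73 + 43 + 54 = 231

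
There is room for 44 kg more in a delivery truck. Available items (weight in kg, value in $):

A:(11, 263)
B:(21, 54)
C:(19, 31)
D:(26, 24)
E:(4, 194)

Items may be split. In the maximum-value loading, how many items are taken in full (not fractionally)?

3

Ratios (sorted): E 48.50, A 23.91, B 2.57, C 1.63, D 0.92
take E (4 @ 194); take A (11 @ 263); take B (21 @ 54); take 8/19 of C → 13.05. Capacity used 44/44.
3 item(s) taken whole; one partial (take 8/19 of C).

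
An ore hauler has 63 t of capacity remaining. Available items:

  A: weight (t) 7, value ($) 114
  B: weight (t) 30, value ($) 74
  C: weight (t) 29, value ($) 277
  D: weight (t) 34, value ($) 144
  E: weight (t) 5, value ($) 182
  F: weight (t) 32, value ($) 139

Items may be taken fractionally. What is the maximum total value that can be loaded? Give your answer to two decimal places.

Greedy by value/weight ratio, highest first.
Ratios (sorted): E 36.40, A 16.29, C 9.55, F 4.34, D 4.24, B 2.47
take E (5 @ 182); take A (7 @ 114); take C (29 @ 277); take 22/32 of F → 95.56. Capacity used 63/63.
Total value = 668.56

668.56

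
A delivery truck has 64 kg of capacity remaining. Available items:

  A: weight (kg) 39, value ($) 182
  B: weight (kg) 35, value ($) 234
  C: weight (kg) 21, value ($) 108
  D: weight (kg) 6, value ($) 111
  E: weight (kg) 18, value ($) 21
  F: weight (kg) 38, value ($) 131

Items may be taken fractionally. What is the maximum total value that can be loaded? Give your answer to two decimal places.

Ratios (sorted): D 18.50, B 6.69, C 5.14, A 4.67, F 3.45, E 1.17
take D (6 @ 111); take B (35 @ 234); take C (21 @ 108); take 2/39 of A → 9.33. Capacity used 64/64.
Total value = 462.33

462.33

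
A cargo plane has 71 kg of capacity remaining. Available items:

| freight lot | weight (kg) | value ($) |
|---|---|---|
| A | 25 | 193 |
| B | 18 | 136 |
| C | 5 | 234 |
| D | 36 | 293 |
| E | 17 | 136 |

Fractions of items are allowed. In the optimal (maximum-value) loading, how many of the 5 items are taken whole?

Ratios (sorted): C 46.80, D 8.14, E 8.00, A 7.72, B 7.56
take C (5 @ 234); take D (36 @ 293); take E (17 @ 136); take 13/25 of A → 100.36. Capacity used 71/71.
3 item(s) taken whole; one partial (take 13/25 of A).

3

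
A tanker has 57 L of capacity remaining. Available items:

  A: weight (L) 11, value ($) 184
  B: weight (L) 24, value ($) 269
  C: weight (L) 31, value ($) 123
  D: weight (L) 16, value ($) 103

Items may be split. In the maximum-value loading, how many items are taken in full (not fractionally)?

3

Greedy by value/weight ratio, highest first.
Order: A (184/11=16.73) > B (269/24=11.21) > D (103/16=6.44) > C (123/31=3.97)
Fill: take A (11 @ 184) → take B (24 @ 269) → take D (16 @ 103) → take 6/31 of C → 23.81; 57/57 used.
3 item(s) taken whole; one partial (take 6/31 of C).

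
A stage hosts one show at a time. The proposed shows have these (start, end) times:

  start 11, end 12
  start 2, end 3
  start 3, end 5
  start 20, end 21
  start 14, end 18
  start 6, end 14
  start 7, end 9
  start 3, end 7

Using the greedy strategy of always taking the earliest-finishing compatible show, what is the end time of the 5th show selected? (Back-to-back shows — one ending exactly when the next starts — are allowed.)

18

Order by finish time; keep every interval that doesn't clash with the previous kept one.
Sorted by end: (2,3)  (3,5)  (3,7)  (7,9)  (11,12)  (6,14)  (14,18)  (20,21)
take (2,3); take (3,5); skip (3,7); take (7,9); take (11,12); skip (6,14); take (14,18); take (20,21).
Selected: (2,3) (3,5) (7,9) (11,12) (14,18) (20,21)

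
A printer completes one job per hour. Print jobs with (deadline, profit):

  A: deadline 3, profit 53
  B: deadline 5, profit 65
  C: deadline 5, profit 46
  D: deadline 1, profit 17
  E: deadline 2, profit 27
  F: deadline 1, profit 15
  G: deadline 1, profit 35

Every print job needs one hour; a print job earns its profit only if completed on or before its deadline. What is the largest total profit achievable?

Profit order: B=65 A=53 C=46 G=35 E=27 D=17 F=15
Assign: B→slot 5, A→slot 3, C→slot 4, G→slot 1, E→slot 2, D skipped, F skipped.
Slots: [1:G] [2:E] [3:A] [4:C] [5:B]
Profit = 35 + 27 + 53 + 46 + 65 = 226

226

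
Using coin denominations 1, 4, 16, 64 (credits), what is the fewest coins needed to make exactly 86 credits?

5

86 = 1×64 + 1×16 + 1×4 + 2×1
Total coins = 1 + 1 + 1 + 2 = 5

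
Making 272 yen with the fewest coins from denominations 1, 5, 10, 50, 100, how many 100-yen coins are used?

2

Greedy: take as many of the largest coin as possible, then repeat with the remainder.
272 = 2×100 + 1×50 + 2×10 + 2×1
Count of 100: 2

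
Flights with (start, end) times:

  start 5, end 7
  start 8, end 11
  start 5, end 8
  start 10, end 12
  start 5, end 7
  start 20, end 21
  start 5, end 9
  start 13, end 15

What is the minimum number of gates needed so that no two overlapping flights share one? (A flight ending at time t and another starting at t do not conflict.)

starts: [5, 5, 5, 5, 8, 10, 13, 20]
ends:   [7, 7, 8, 9, 11, 12, 15, 21]
s5→1 s5→2 s5→3 s5→4  — peak 4.

4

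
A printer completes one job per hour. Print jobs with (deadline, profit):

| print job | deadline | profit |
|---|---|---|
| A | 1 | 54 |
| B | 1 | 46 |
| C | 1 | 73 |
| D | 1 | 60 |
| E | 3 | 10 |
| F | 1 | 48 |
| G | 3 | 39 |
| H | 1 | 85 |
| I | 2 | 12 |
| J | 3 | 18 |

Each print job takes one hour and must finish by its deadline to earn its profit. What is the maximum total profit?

By profit: H(d1,85), C(d1,73), D(d1,60), A(d1,54), F(d1,48), B(d1,46), G(d3,39), J(d3,18), I(d2,12), E(d3,10)
H→slot 1; C skipped; D skipped; A skipped; F skipped; B skipped; G→slot 3; J→slot 2; I skipped; E skipped.
Profit = 85 + 18 + 39 = 142

142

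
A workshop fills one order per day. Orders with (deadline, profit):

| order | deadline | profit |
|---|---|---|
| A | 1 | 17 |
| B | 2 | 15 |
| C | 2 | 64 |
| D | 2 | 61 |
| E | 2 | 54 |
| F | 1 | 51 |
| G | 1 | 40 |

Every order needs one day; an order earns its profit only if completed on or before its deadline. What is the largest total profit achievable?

Take jobs in profit order; each goes to the latest open slot no later than its deadline.
By profit: C(d2,64), D(d2,61), E(d2,54), F(d1,51), G(d1,40), A(d1,17), B(d2,15)
C→slot 2; D→slot 1; E skipped; F skipped; G skipped; A skipped; B skipped.
Profit = 61 + 64 = 125

125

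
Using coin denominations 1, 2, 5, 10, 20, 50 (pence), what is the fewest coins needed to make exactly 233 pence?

Use the largest denomination that fits, subtract, and repeat.
233 = 4×50 + 1×20 + 1×10 + 1×2 + 1×1
Total coins = 4 + 1 + 1 + 1 + 1 = 8

8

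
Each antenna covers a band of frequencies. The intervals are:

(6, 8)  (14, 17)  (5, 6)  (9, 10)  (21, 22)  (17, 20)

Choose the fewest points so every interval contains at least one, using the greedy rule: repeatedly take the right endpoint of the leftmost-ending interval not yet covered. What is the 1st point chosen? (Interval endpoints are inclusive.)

Sorted: [5,6] [6,8] [9,10] [14,17] [17,20] [21,22]
{[5,6],[6,8]} hit by 6; {[9,10]} hit by 10; {[14,17],[17,20]} hit by 17; {[21,22]} hit by 22.
Points: 6, 10, 17, 22 (4 total).

6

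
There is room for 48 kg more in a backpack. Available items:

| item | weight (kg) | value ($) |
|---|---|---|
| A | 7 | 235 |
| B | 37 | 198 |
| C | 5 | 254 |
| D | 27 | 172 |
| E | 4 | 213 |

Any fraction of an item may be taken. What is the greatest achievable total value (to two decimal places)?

Greedy by value/weight ratio, highest first.
Ratios (sorted): E 53.25, C 50.80, A 33.57, D 6.37, B 5.35
take E (4 @ 213); take C (5 @ 254); take A (7 @ 235); take D (27 @ 172); take 5/37 of B → 26.76. Capacity used 48/48.
Total value = 900.76

900.76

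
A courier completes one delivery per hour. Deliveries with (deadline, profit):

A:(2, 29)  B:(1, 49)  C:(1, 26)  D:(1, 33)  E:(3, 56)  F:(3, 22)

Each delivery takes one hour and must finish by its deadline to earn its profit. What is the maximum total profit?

134

Profit order: E=56 B=49 D=33 A=29 C=26 F=22
Assign: E→slot 3, B→slot 1, D skipped, A→slot 2, C skipped, F skipped.
Slots: [1:B] [2:A] [3:E]
Profit = 49 + 29 + 56 = 134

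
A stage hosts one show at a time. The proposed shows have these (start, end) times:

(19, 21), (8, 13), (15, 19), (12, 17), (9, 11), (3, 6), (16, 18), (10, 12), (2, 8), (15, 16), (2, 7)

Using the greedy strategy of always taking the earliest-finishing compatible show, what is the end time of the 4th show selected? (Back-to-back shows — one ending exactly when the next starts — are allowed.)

18

By end time: (3,6), (2,7), (2,8), (9,11), (10,12), (8,13), (15,16), (12,17), (16,18), (15,19), (19,21).
Pick (3,6); next start ≥ 6 → (9,11); next start ≥ 11 → (15,16); next start ≥ 16 → (16,18); next start ≥ 18 → (19,21).
Selected: (3,6) (9,11) (15,16) (16,18) (19,21)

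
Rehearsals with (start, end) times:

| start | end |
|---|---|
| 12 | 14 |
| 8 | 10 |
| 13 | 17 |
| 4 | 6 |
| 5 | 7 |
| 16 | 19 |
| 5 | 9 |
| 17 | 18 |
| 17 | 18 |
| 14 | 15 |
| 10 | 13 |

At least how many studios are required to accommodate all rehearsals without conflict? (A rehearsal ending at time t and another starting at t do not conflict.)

3

The answer is the maximum number of intervals overlapping at any instant.
Events (time:±→running): 4:+→1 5:+→2 5:+→3 … peak 3.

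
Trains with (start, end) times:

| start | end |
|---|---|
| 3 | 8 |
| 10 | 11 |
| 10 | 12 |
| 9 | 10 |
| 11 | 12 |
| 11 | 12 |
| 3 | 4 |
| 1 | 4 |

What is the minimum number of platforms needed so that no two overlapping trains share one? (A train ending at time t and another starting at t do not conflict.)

Count concurrent intervals with a sweep; the peak is the room count.
Events (time:±→running): 1:+→1 3:+→2 3:+→3 … peak 3.

3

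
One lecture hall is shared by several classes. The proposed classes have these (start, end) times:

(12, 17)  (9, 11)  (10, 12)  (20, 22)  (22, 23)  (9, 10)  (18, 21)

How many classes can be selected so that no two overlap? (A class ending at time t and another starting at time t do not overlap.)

Order by finish time; keep every interval that doesn't clash with the previous kept one.
Sorted by end: (9,10)  (9,11)  (10,12)  (12,17)  (18,21)  (20,22)  (22,23)
take (9,10); take (10,12); take (12,17); take (18,21); take (22,23).
Selected 5 classes.

5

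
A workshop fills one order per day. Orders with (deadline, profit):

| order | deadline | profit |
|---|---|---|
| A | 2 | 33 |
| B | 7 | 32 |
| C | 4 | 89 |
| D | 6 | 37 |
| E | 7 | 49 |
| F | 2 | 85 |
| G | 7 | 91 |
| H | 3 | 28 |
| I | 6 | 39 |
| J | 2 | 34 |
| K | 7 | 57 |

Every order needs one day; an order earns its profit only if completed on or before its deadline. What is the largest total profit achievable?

Profit order: G=91 C=89 F=85 K=57 E=49 I=39 D=37 J=34 A=33 B=32 H=28
Assign: G→slot 7, C→slot 4, F→slot 2, K→slot 6, E→slot 5, I→slot 3, D→slot 1, J skipped, A skipped, B skipped, H skipped.
Slots: [1:D] [2:F] [3:I] [4:C] [5:E] [6:K] [7:G]
Profit = 37 + 85 + 39 + 89 + 49 + 57 + 91 = 447

447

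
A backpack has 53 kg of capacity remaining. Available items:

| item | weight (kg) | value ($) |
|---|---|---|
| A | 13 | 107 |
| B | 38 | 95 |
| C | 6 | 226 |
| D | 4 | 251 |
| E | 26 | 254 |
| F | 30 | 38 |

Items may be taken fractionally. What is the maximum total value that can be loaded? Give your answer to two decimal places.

848.00

Ratios (sorted): D 62.75, C 37.67, E 9.77, A 8.23, B 2.50, F 1.27
take D (4 @ 251); take C (6 @ 226); take E (26 @ 254); take A (13 @ 107); take 4/38 of B → 10.00. Capacity used 53/53.
Total value = 848.00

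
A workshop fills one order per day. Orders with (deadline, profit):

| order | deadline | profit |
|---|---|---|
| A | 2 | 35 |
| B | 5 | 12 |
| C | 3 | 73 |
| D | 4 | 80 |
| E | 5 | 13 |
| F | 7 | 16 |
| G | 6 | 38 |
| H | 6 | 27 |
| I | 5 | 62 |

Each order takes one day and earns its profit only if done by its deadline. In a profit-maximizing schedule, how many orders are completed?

By profit: D(d4,80), C(d3,73), I(d5,62), G(d6,38), A(d2,35), H(d6,27), F(d7,16), E(d5,13), B(d5,12)
D→slot 4; C→slot 3; I→slot 5; G→slot 6; A→slot 2; H→slot 1; F→slot 7; E skipped; B skipped.
7 of 9 scheduled.

7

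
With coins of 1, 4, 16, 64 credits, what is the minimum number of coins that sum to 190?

10

Use the largest denomination that fits, subtract, and repeat.
190 = 2×64 + 3×16 + 3×4 + 2×1
Total coins = 2 + 3 + 3 + 2 = 10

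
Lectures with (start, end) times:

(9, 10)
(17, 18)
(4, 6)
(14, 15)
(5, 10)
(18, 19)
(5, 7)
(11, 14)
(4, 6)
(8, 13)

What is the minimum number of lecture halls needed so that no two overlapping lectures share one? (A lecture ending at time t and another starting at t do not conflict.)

Events (time:±→running): 4:+→1 4:+→2 5:+→3 5:+→4 … peak 4.

4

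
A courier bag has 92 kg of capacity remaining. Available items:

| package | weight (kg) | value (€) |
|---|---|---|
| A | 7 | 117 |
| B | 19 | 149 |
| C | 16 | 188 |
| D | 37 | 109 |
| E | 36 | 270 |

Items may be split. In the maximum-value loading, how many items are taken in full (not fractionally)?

Order: A (117/7=16.71) > C (188/16=11.75) > B (149/19=7.84) > E (270/36=7.50) > D (109/37=2.95)
Fill: take A (7 @ 117) → take C (16 @ 188) → take B (19 @ 149) → take E (36 @ 270) → take 14/37 of D → 41.24; 92/92 used.
4 item(s) taken whole; one partial (take 14/37 of D).

4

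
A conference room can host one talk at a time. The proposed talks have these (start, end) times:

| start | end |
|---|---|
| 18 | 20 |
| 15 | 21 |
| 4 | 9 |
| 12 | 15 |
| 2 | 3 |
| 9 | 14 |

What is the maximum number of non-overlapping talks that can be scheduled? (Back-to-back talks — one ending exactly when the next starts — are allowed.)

By end time: (2,3), (4,9), (9,14), (12,15), (18,20), (15,21).
Pick (2,3); next start ≥ 3 → (4,9); next start ≥ 9 → (9,14); next start ≥ 14 → (18,20).
Selected 4 talks.

4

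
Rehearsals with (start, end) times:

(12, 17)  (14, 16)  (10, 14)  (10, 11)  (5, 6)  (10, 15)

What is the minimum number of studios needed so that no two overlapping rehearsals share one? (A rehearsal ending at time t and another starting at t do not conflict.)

3

starts: [5, 10, 10, 10, 12, 14]
ends:   [6, 11, 14, 15, 16, 17]
s5→1 e6→0 s10→1 s10→2 s10→3  — peak 3.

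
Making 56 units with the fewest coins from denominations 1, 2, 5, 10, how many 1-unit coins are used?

Use the largest denomination that fits, subtract, and repeat.
56 = 5×10 + 1×5 + 1×1
Count of 1: 1

1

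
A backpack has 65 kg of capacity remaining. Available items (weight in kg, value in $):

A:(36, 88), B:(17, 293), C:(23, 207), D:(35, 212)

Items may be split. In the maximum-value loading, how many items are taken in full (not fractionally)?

Sort by value per unit weight and fill in that order.
Ratios (sorted): B 17.24, C 9.00, D 6.06, A 2.44
take B (17 @ 293); take C (23 @ 207); take 25/35 of D → 151.43. Capacity used 65/65.
2 item(s) taken whole; one partial (take 25/35 of D).

2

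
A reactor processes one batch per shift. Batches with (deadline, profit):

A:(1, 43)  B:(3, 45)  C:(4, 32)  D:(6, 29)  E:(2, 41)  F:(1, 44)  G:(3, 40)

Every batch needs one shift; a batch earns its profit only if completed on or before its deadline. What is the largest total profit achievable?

191

Sort by profit descending; place each in the latest free slot ≤ its deadline.
By profit: B(d3,45), F(d1,44), A(d1,43), E(d2,41), G(d3,40), C(d4,32), D(d6,29)
B→slot 3; F→slot 1; A skipped; E→slot 2; G skipped; C→slot 4; D→slot 6.
Profit = 44 + 41 + 45 + 32 + 29 = 191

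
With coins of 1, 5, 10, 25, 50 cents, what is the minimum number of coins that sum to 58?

5

Use the largest denomination that fits, subtract, and repeat.
58 − 1×50→8 − 1×5→3 − 3×1→0
Total coins = 1 + 1 + 3 = 5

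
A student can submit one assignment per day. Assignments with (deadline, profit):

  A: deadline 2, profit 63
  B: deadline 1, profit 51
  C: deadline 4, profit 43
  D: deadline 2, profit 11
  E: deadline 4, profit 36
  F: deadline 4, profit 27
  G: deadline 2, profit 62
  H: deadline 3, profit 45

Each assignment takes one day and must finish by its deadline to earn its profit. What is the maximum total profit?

213

Take jobs in profit order; each goes to the latest open slot no later than its deadline.
By profit: A(d2,63), G(d2,62), B(d1,51), H(d3,45), C(d4,43), E(d4,36), F(d4,27), D(d2,11)
A→slot 2; G→slot 1; B skipped; H→slot 3; C→slot 4; E skipped; F skipped; D skipped.
Profit = 62 + 63 + 45 + 43 = 213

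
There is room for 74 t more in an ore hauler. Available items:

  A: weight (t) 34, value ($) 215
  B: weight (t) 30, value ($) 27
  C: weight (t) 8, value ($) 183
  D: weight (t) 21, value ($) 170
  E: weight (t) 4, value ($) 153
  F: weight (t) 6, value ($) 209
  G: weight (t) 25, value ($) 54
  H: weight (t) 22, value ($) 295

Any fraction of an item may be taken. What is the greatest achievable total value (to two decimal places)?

Sort by value per unit weight and fill in that order.
Order: E (153/4=38.25) > F (209/6=34.83) > C (183/8=22.88) > H (295/22=13.41) > D (170/21=8.10) > A (215/34=6.32) > G (54/25=2.16) > B (27/30=0.90)
Fill: take E (4 @ 153) → take F (6 @ 209) → take C (8 @ 183) → take H (22 @ 295) → take D (21 @ 170) → take 13/34 of A → 82.21; 74/74 used.
Total value = 1092.21

1092.21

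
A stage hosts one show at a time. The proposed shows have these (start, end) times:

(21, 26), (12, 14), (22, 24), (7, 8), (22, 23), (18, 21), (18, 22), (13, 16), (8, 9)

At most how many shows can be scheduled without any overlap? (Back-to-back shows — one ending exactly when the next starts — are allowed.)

5

Sorted by end: (7,8)  (8,9)  (12,14)  (13,16)  (18,21)  (18,22)  (22,23)  (22,24)  (21,26)
take (7,8); take (8,9); take (12,14); take (18,21); take (22,23); skip (22,24).
Selected 5 shows.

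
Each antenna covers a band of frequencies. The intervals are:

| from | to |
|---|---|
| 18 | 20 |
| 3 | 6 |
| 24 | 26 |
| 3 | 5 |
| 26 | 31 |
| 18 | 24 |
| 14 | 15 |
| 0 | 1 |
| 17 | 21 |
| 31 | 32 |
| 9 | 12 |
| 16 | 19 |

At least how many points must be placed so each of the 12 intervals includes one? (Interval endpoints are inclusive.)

7

Sort by right endpoint; whenever an interval is uncovered, place a point at its right end.
Sorted: [0,1] [3,5] [3,6] [9,12] [14,15] [16,19] [18,20] [17,21] [18,24] [24,26] [26,31] [31,32]
{[0,1]} hit by 1; {[3,5],[3,6]} hit by 5; {[9,12]} hit by 12; {[14,15]} hit by 15; {[16,19],[18,20],[17,21],[18,24]} hit by 19; {[24,26],[26,31]} hit by 26; {[31,32]} hit by 32.
Points: 1, 5, 12, 15, 19, 26, 32 (7 total).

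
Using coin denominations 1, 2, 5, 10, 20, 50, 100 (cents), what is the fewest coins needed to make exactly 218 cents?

Use the largest denomination that fits, subtract, and repeat.
218 = 2×100 + 1×10 + 1×5 + 1×2 + 1×1
Total coins = 2 + 1 + 1 + 1 + 1 = 6

6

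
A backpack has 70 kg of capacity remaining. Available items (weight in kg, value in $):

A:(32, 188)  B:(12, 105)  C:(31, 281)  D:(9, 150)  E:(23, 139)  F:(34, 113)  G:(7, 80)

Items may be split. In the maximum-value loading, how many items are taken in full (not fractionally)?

Sort by value per unit weight and fill in that order.
Order: D (150/9=16.67) > G (80/7=11.43) > C (281/31=9.06) > B (105/12=8.75) > E (139/23=6.04) > A (188/32=5.88) > F (113/34=3.32)
Fill: take D (9 @ 150) → take G (7 @ 80) → take C (31 @ 281) → take B (12 @ 105) → take 11/23 of E → 66.48; 70/70 used.
4 item(s) taken whole; one partial (take 11/23 of E).

4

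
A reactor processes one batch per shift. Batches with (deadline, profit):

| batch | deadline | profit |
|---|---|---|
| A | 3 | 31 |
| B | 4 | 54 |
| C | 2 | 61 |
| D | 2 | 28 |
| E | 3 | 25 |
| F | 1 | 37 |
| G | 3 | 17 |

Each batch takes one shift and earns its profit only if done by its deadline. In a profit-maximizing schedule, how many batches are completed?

Take jobs in profit order; each goes to the latest open slot no later than its deadline.
Profit order: C=61 B=54 F=37 A=31 D=28 E=25 G=17
Assign: C→slot 2, B→slot 4, F→slot 1, A→slot 3, D skipped, E skipped, G skipped.
Slots: [1:F] [2:C] [3:A] [4:B]
4 of 7 scheduled.

4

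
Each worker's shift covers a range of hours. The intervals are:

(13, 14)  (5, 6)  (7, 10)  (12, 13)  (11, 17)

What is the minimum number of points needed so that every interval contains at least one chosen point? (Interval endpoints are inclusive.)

Sort by right endpoint; whenever an interval is uncovered, place a point at its right end.
Sorted: [5,6] [7,10] [12,13] [13,14] [11,17]
{[5,6]} hit by 6; {[7,10]} hit by 10; {[12,13],[13,14],[11,17]} hit by 13.
Points: 6, 10, 13 (3 total).

3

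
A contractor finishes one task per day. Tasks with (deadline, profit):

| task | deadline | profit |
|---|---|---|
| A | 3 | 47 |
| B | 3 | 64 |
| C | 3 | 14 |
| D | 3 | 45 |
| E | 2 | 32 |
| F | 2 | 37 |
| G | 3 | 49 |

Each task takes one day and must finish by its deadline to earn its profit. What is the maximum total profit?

160

Profit order: B=64 G=49 A=47 D=45 F=37 E=32 C=14
Assign: B→slot 3, G→slot 2, A→slot 1, D skipped, F skipped, E skipped, C skipped.
Slots: [1:A] [2:G] [3:B]
Profit = 47 + 49 + 64 = 160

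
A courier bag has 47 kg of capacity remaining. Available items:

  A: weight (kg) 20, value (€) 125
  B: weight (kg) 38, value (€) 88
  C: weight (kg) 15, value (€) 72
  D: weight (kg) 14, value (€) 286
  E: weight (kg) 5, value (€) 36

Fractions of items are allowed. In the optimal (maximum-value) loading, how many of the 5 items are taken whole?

3

Sort by value per unit weight and fill in that order.
Order: D (286/14=20.43) > E (36/5=7.20) > A (125/20=6.25) > C (72/15=4.80) > B (88/38=2.32)
Fill: take D (14 @ 286) → take E (5 @ 36) → take A (20 @ 125) → take 8/15 of C → 38.40; 47/47 used.
3 item(s) taken whole; one partial (take 8/15 of C).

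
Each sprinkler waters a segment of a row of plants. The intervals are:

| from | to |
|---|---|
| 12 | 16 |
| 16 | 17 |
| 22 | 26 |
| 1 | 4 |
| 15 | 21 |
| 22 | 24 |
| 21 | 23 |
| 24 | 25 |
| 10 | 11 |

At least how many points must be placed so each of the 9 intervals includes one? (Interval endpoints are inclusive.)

5

Sorted: [1,4] [10,11] [12,16] [16,17] [15,21] [21,23] [22,24] [24,25] [22,26]
{[1,4]} hit by 4; {[10,11]} hit by 11; {[12,16],[16,17],[15,21]} hit by 16; {[21,23],[22,24]} hit by 23; {[24,25],[22,26]} hit by 25.
Points: 4, 11, 16, 23, 25 (5 total).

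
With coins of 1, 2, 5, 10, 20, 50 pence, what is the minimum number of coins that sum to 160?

4

Greedy: take as many of the largest coin as possible, then repeat with the remainder.
160 = 3×50 + 1×10
Total coins = 3 + 1 = 4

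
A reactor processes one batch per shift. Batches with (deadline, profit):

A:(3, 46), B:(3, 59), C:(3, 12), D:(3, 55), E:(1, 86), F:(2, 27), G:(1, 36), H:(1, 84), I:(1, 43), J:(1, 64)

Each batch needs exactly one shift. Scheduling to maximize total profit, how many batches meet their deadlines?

Take jobs in profit order; each goes to the latest open slot no later than its deadline.
Profit order: E=86 H=84 J=64 B=59 D=55 A=46 I=43 G=36 F=27 C=12
Assign: E→slot 1, H skipped, J skipped, B→slot 3, D→slot 2, A skipped, I skipped, G skipped, F skipped, C skipped.
Slots: [1:E] [2:D] [3:B]
3 of 10 scheduled.

3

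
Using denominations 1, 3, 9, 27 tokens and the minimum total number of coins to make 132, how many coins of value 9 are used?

2

Use the largest denomination that fits, subtract, and repeat.
132 = 4×27 + 2×9 + 2×3
Count of 9: 2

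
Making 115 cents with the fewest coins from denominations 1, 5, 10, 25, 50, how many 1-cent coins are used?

Greedy: take as many of the largest coin as possible, then repeat with the remainder.
115 = 2×50 + 1×10 + 1×5
Count of 1: 0

0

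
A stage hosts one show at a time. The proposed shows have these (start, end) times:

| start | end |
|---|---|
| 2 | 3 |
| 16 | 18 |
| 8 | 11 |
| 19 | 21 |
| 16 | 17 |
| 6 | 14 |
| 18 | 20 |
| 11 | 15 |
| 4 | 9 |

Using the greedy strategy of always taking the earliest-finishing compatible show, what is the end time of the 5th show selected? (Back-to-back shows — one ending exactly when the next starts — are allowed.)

Order by finish time; keep every interval that doesn't clash with the previous kept one.
Sorted by end: (2,3)  (4,9)  (8,11)  (6,14)  (11,15)  (16,17)  (16,18)  (18,20)  (19,21)
take (2,3); take (4,9); skip (8,11); take (11,15); take (16,17); take (18,20); skip (19,21).
Selected: (2,3) (4,9) (11,15) (16,17) (18,20)

20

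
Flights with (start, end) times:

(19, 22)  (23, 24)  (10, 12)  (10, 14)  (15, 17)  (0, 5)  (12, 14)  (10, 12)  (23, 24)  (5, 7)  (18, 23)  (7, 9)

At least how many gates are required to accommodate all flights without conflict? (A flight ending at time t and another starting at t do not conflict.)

3

The answer is the maximum number of intervals overlapping at any instant.
starts: [0, 5, 7, 10, 10, 10, 12, 15, 18, 19, 23, 23]
ends:   [5, 7, 9, 12, 12, 14, 14, 17, 22, 23, 24, 24]
s0→1 e5→0 s5→1 e7→0 s7→1 e9→0 s10→1 s10→2 s10→3  — peak 3.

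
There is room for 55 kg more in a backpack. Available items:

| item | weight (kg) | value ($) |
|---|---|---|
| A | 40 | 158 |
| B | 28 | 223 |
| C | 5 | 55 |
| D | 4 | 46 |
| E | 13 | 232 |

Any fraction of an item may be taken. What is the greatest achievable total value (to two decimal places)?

Sort by value per unit weight and fill in that order.
Order: E (232/13=17.85) > D (46/4=11.50) > C (55/5=11.00) > B (223/28=7.96) > A (158/40=3.95)
Fill: take E (13 @ 232) → take D (4 @ 46) → take C (5 @ 55) → take B (28 @ 223) → take 5/40 of A → 19.75; 55/55 used.
Total value = 575.75

575.75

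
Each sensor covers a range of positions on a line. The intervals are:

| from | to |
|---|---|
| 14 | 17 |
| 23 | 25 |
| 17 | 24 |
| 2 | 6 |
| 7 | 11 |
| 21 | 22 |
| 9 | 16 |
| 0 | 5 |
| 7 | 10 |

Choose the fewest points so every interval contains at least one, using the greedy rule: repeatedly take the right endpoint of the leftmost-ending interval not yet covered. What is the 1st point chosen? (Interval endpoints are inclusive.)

5

Sort by right endpoint; whenever an interval is uncovered, place a point at its right end.
By right end: [0,5]  [2,6]  [7,10]  [7,11]  [9,16]  [14,17]  [21,22]  [17,24]  [23,25]
[0,5] uncovered → point at 5; [7,10] uncovered → point at 10; [14,17] uncovered → point at 17; [21,22] uncovered → point at 22; [23,25] uncovered → point at 25.
Points: 5, 10, 17, 22, 25 (5 total).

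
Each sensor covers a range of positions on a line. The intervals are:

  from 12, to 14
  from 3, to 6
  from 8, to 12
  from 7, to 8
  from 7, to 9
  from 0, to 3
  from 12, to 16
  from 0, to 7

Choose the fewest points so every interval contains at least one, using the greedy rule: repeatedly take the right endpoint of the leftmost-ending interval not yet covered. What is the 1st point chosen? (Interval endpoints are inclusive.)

By right end: [0,3]  [3,6]  [0,7]  [7,8]  [7,9]  [8,12]  [12,14]  [12,16]
[0,3] uncovered → point at 3; [7,8] uncovered → point at 8; [12,14] uncovered → point at 14.
Points: 3, 8, 14 (3 total).

3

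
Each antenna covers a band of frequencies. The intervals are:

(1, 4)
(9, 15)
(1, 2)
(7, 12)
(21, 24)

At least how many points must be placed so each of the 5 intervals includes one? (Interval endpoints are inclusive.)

3

By right end: [1,2]  [1,4]  [7,12]  [9,15]  [21,24]
[1,2] uncovered → point at 2; [7,12] uncovered → point at 12; [21,24] uncovered → point at 24.
Points: 2, 12, 24 (3 total).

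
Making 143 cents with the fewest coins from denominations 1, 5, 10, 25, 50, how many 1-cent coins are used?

143 = 2×50 + 1×25 + 1×10 + 1×5 + 3×1
Count of 1: 3

3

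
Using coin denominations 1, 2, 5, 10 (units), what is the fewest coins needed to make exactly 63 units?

8

63 = 6×10 + 1×2 + 1×1
Total coins = 6 + 1 + 1 = 8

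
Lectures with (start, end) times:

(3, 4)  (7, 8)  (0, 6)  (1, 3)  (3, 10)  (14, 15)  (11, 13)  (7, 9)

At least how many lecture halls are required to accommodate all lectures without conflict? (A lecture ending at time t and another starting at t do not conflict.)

Events (time:±→running): 0:+→1 1:+→2 3:-→1 3:+→2 3:+→3 … peak 3.

3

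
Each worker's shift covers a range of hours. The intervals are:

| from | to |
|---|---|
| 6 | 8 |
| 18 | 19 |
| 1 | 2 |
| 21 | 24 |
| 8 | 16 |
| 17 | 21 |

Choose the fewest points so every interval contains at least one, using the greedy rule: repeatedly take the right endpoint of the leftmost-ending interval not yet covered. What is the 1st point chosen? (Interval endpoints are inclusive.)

2

Sort by right endpoint; whenever an interval is uncovered, place a point at its right end.
By right end: [1,2]  [6,8]  [8,16]  [18,19]  [17,21]  [21,24]
[1,2] uncovered → point at 2; [6,8] uncovered → point at 8; [18,19] uncovered → point at 19; [21,24] uncovered → point at 24.
Points: 2, 8, 19, 24 (4 total).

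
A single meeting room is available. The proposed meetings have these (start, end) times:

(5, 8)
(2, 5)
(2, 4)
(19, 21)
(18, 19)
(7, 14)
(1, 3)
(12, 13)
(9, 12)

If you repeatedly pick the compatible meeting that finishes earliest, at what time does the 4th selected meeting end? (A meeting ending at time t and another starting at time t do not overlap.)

By end time: (1,3), (2,4), (2,5), (5,8), (9,12), (12,13), (7,14), (18,19), (19,21).
Pick (1,3); next start ≥ 3 → (5,8); next start ≥ 8 → (9,12); next start ≥ 12 → (12,13); next start ≥ 13 → (18,19); next start ≥ 19 → (19,21).
Selected: (1,3) (5,8) (9,12) (12,13) (18,19) (19,21)

13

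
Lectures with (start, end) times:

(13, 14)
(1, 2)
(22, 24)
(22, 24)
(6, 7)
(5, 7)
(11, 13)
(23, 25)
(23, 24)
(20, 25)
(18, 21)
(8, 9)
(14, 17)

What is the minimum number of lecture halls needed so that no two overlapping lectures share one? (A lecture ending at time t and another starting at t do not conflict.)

5

Events (time:±→running): 1:+→1 2:-→0 5:+→1 6:+→2 7:-→1 7:-→0 8:+→1 9:-→0 11:+→1 13:-→0 13:+→1 14:-→0 14:+→1 17:-→0 18:+→1 20:+→2 21:-→1 22:+→2 22:+→3 23:+→4 23:+→5 … peak 5.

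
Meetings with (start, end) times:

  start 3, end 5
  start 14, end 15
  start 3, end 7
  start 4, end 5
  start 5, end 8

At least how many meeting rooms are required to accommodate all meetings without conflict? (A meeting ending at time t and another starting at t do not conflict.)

The answer is the maximum number of intervals overlapping at any instant.
starts: [3, 3, 4, 5, 14]
ends:   [5, 5, 7, 8, 15]
s3→1 s3→2 s4→3  — peak 3.

3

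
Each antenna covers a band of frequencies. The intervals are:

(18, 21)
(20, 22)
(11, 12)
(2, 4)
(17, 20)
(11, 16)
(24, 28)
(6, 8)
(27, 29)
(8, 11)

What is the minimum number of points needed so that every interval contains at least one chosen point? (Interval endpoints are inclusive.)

Sort by right endpoint; whenever an interval is uncovered, place a point at its right end.
Sorted: [2,4] [6,8] [8,11] [11,12] [11,16] [17,20] [18,21] [20,22] [24,28] [27,29]
{[2,4]} hit by 4; {[6,8],[8,11]} hit by 8; {[11,12],[11,16]} hit by 12; {[17,20],[18,21],[20,22]} hit by 20; {[24,28],[27,29]} hit by 28.
Points: 4, 8, 12, 20, 28 (5 total).

5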